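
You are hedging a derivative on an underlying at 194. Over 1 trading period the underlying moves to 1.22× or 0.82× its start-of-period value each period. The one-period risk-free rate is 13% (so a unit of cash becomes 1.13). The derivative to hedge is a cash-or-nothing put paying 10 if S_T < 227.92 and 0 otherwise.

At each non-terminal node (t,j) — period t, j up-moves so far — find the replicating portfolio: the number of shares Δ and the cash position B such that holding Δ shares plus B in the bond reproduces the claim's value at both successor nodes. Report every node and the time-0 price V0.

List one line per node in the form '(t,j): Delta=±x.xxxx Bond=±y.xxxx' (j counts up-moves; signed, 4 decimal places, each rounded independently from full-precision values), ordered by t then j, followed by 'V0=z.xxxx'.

The replicating-portfolio and risk-neutral prices coincide; use p* = (1.13−0.82)/(1.22−0.82) = 0.7750 for the latter.
At expiry t=1: V(1,0)=10.0000, V(1,1)=0.0000
Node (0,0) S=194.0000: V=(p*·0.0000+(1−p*)·10.0000)/1.13=1.9912; Δ=(0.0000−10.0000)/(236.6800−159.0800)=-0.1289; B=V−Δ·S=26.9912
The time-0 hedge costs 1.9912, which is the no-arbitrage price.

(0,0): Delta=-0.1289 Bond=26.9912
V0=1.9912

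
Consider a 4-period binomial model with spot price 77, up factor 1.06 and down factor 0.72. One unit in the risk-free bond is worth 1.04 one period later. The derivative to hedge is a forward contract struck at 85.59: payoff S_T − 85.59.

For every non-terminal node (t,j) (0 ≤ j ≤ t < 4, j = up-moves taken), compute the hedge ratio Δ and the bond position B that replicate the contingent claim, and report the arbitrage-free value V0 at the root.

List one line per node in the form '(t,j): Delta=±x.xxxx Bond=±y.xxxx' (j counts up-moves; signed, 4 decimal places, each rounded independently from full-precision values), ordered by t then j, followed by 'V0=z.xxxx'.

(0,0): Delta=1.0000 Bond=-73.1627
(1,0): Delta=1.0000 Bond=-76.0892
(1,1): Delta=1.0000 Bond=-76.0892
(2,0): Delta=1.0000 Bond=-79.1328
(2,1): Delta=1.0000 Bond=-79.1328
(2,2): Delta=1.0000 Bond=-79.1328
(3,0): Delta=1.0000 Bond=-82.2981
(3,1): Delta=1.0000 Bond=-82.2981
(3,2): Delta=1.0000 Bond=-82.2981
(3,3): Delta=1.0000 Bond=-82.2981
V0=3.8373

No-arbitrage ⇒ martingale measure with p* = (R−d)/(u−d) = 0.9412.
Terminal payoffs: V(4,0)=-64.8971, V(4,1)=-55.1255, V(4,2)=-40.7395, V(4,3)=-19.5601, V(4,4)=11.6207
(3,0): S=28.7401. Δ = (V_up−V_dn)/(S_up−S_dn) = (-55.1255−-64.8971)/(30.4645−20.6929) = 1.0000. V = [p*·-55.1255 + (1−p*)·-64.8971]/1.04 = -53.5580. B = V − Δ·S = -82.2981.
(3,1): S=42.3118. Δ = (V_up−V_dn)/(S_up−S_dn) = (-40.7395−-55.1255)/(44.8505−30.4645) = 1.0000. V = [p*·-40.7395 + (1−p*)·-55.1255]/1.04 = -39.9863. B = V − Δ·S = -82.2981.
(3,2): S=62.2924. Δ = (V_up−V_dn)/(S_up−S_dn) = (-19.5601−-40.7395)/(66.0299−44.8505) = 1.0000. V = [p*·-19.5601 + (1−p*)·-40.7395]/1.04 = -20.0057. B = V − Δ·S = -82.2981.
(3,3): S=91.7082. Δ = (V_up−V_dn)/(S_up−S_dn) = (11.6207−-19.5601)/(97.2107−66.0299) = 1.0000. V = [p*·11.6207 + (1−p*)·-19.5601]/1.04 = 9.4102. B = V − Δ·S = -82.2981.
(2,0): S=39.9168. Δ = (V_up−V_dn)/(S_up−S_dn) = (-39.9863−-53.5580)/(42.3118−28.7401) = 1.0000. V = [p*·-39.9863 + (1−p*)·-53.5580]/1.04 = -39.2160. B = V − Δ·S = -79.1328.
(2,1): S=58.7664. Δ = (V_up−V_dn)/(S_up−S_dn) = (-20.0057−-39.9863)/(62.2924−42.3118) = 1.0000. V = [p*·-20.0057 + (1−p*)·-39.9863]/1.04 = -20.3664. B = V − Δ·S = -79.1328.
(2,2): S=86.5172. Δ = (V_up−V_dn)/(S_up−S_dn) = (9.4102−-20.0057)/(91.7082−62.2924) = 1.0000. V = [p*·9.4102 + (1−p*)·-20.0057]/1.04 = 7.3844. B = V − Δ·S = -79.1328.
(1,0): S=55.4400. Δ = (V_up−V_dn)/(S_up−S_dn) = (-20.3664−-39.2160)/(58.7664−39.9168) = 1.0000. V = [p*·-20.3664 + (1−p*)·-39.2160]/1.04 = -20.6492. B = V − Δ·S = -76.0892.
(1,1): S=81.6200. Δ = (V_up−V_dn)/(S_up−S_dn) = (7.3844−-20.3664)/(86.5172−58.7664) = 1.0000. V = [p*·7.3844 + (1−p*)·-20.3664]/1.04 = 5.5308. B = V − Δ·S = -76.0892.
(0,0): S=77.0000. Δ = (V_up−V_dn)/(S_up−S_dn) = (5.5308−-20.6492)/(81.6200−55.4400) = 1.0000. V = [p*·5.5308 + (1−p*)·-20.6492]/1.04 = 3.8373. B = V − Δ·S = -73.1627.
Root portfolio cost Δ·77+B reproduces V0=3.8373.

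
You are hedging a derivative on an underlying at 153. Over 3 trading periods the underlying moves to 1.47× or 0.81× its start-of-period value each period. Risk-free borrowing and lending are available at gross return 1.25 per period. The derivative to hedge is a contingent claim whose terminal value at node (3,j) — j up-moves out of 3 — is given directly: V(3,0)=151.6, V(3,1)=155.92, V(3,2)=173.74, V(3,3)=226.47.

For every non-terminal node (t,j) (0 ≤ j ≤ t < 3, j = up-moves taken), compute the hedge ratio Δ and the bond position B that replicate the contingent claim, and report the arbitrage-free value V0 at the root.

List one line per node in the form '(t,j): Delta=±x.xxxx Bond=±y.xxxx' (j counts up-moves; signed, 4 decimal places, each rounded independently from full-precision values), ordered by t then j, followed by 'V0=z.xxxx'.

(0,0): Delta=0.2018 Bond=63.6360
(1,0): Delta=0.1303 Bond=88.4049
(1,1): Delta=0.2215 Bond=75.1151
(2,0): Delta=0.0652 Bond=117.0385
(2,1): Delta=0.1482 Bond=107.2400
(2,2): Delta=0.2417 Bond=87.2207
V0=94.5069

Under the risk-neutral measure, an up-move has probability p* = (R−d)/(u−d) = 0.6667 and values discount at R = 1.25.
Terminal payoffs: V(3,0)=151.6000, V(3,1)=155.9200, V(3,2)=173.7400, V(3,3)=226.4700
  t=2,j=0: stock 100.3833 → up 147.5635 (V=155.9200), down 81.3105 (V=151.6000). Price 123.5840; hedge Δ=0.0652, bond B=117.0385.
  t=2,j=1: stock 182.1771 → up 267.8003 (V=173.7400), down 147.5635 (V=155.9200). Price 134.2400; hedge Δ=0.1482, bond B=107.2400.
  t=2,j=2: stock 330.6177 → up 486.0080 (V=226.4700), down 267.8003 (V=173.7400). Price 167.1147; hedge Δ=0.2417, bond B=87.2207.
  t=1,j=0: stock 123.9300 → up 182.1771 (V=134.2400), down 100.3833 (V=123.5840). Price 104.5504; hedge Δ=0.1303, bond B=88.4049.
  t=1,j=1: stock 224.9100 → up 330.6177 (V=167.1147), down 182.1771 (V=134.2400). Price 124.9252; hedge Δ=0.2215, bond B=75.1151.
  t=0,j=0: stock 153.0000 → up 224.9100 (V=124.9252), down 123.9300 (V=104.5504). Price 94.5069; hedge Δ=0.2018, bond B=63.6360.
The time-0 hedge costs 94.5069, which is the no-arbitrage price.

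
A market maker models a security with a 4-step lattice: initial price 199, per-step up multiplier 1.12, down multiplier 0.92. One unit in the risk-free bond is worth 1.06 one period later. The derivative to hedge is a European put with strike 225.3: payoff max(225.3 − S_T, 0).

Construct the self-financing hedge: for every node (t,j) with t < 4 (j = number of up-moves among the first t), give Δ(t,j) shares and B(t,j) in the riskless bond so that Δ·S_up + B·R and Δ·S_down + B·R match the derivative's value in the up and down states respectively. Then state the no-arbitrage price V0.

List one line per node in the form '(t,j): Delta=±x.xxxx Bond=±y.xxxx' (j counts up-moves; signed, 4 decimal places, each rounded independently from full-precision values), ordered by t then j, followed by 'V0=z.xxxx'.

(0,0): Delta=-0.2985 Bond=65.9663
(1,0): Delta=-0.6199 Bond=128.7685
(1,1): Delta=-0.1853 Bond=44.7053
(2,0): Delta=-1.0000 Bond=200.5162
(2,1): Delta=-0.4861 Bond=109.0568
(2,2): Delta=-0.0795 Bond=20.9580
(3,0): Delta=-1.0000 Bond=212.5472
(3,1): Delta=-1.0000 Bond=212.5472
(3,2): Delta=-0.3052 Bond=74.0515
(3,3): Delta=0.0000 Bond=0.0000
V0=6.5673

Under the risk-neutral measure, an up-move has probability p* = (R−d)/(u−d) = 0.7000 and values discount at R = 1.06.
At expiry t=4: V(4,0)=82.7378, V(4,1)=51.7460, V(4,2)=14.0169, V(4,3)=0.0000, V(4,4)=0.0000
Node (3,0) S=154.9589: V=(p*·51.7460+(1−p*)·82.7378)/1.06=57.5883; Δ=(51.7460−82.7378)/(173.5540−142.5622)=-1.0000; B=V−Δ·S=212.5472
Node (3,1) S=188.6456: V=(p*·14.0169+(1−p*)·51.7460)/1.06=23.9015; Δ=(14.0169−51.7460)/(211.2831−173.5540)=-1.0000; B=V−Δ·S=212.5472
Node (3,2) S=229.6556: V=(p*·0.0000+(1−p*)·14.0169)/1.06=3.9670; Δ=(0.0000−14.0169)/(257.2142−211.2831)=-0.3052; B=V−Δ·S=74.0515
Node (3,3) S=279.5807: V=(p*·0.0000+(1−p*)·0.0000)/1.06=0.0000; Δ=(0.0000−0.0000)/(313.1304−257.2142)=0.0000; B=V−Δ·S=0.0000
Node (2,0) S=168.4336: V=(p*·23.9015+(1−p*)·57.5883)/1.06=32.0826; Δ=(23.9015−57.5883)/(188.6456−154.9589)=-1.0000; B=V−Δ·S=200.5162
Node (2,1) S=205.0496: V=(p*·3.9670+(1−p*)·23.9015)/1.06=9.3843; Δ=(3.9670−23.9015)/(229.6556−188.6456)=-0.4861; B=V−Δ·S=109.0568
Node (2,2) S=249.6256: V=(p*·0.0000+(1−p*)·3.9670)/1.06=1.1227; Δ=(0.0000−3.9670)/(279.5807−229.6556)=-0.0795; B=V−Δ·S=20.9580
Node (1,0) S=183.0800: V=(p*·9.3843+(1−p*)·32.0826)/1.06=15.2772; Δ=(9.3843−32.0826)/(205.0496−168.4336)=-0.6199; B=V−Δ·S=128.7685
Node (1,1) S=222.8800: V=(p*·1.1227+(1−p*)·9.3843)/1.06=3.3974; Δ=(1.1227−9.3843)/(249.6256−205.0496)=-0.1853; B=V−Δ·S=44.7053
Node (0,0) S=199.0000: V=(p*·3.3974+(1−p*)·15.2772)/1.06=6.5673; Δ=(3.3974−15.2772)/(222.8800−183.0800)=-0.2985; B=V−Δ·S=65.9663
The time-0 hedge costs 6.5673, which is the no-arbitrage price.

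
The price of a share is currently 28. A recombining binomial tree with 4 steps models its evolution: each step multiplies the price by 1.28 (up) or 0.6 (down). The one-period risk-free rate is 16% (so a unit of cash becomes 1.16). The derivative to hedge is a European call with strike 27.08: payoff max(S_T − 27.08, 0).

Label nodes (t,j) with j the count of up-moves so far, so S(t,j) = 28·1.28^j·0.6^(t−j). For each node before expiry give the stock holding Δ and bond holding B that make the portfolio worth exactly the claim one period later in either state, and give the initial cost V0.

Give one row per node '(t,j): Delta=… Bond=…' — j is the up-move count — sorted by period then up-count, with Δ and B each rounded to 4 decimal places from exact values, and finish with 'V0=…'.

(0,0): Delta=0.8489 Bond=-9.7796
(1,0): Delta=0.3597 Bond=-3.1254
(1,1): Delta=0.8980 Bond=-13.1055
(2,0): Delta=0.0000 Bond=0.0000
(2,1): Delta=0.3958 Bond=-4.4023
(2,2): Delta=0.9485 Bond=-17.5168
(3,0): Delta=0.0000 Bond=0.0000
(3,1): Delta=0.0000 Bond=0.0000
(3,2): Delta=0.4355 Bond=-6.2009
(3,3): Delta=1.0000 Bond=-23.3448
V0=13.9893

The replicating-portfolio and risk-neutral prices coincide; use p* = (1.16−0.6)/(1.28−0.6) = 0.8235 for the latter.
Terminal payoffs: V(4,0)=0.0000, V(4,1)=0.0000, V(4,2)=0.0000, V(4,3)=8.1522, V(4,4)=48.0819
Node (3,0) S=6.0480: V=(p*·0.0000+(1−p*)·0.0000)/1.16=0.0000; Δ=(0.0000−0.0000)/(7.7414−3.6288)=0.0000; B=V−Δ·S=0.0000
Node (3,1) S=12.9024: V=(p*·0.0000+(1−p*)·0.0000)/1.16=0.0000; Δ=(0.0000−0.0000)/(16.5151−7.7414)=0.0000; B=V−Δ·S=0.0000
Node (3,2) S=27.5251: V=(p*·8.1522+(1−p*)·0.0000)/1.16=5.7875; Δ=(8.1522−0.0000)/(35.2322−16.5151)=0.4355; B=V−Δ·S=-6.2009
Node (3,3) S=58.7203: V=(p*·48.0819+(1−p*)·8.1522)/1.16=35.3754; Δ=(48.0819−8.1522)/(75.1619−35.2322)=1.0000; B=V−Δ·S=-23.3448
Node (2,0) S=10.0800: V=(p*·0.0000+(1−p*)·0.0000)/1.16=0.0000; Δ=(0.0000−0.0000)/(12.9024−6.0480)=0.0000; B=V−Δ·S=0.0000
Node (2,1) S=21.5040: V=(p*·5.7875+(1−p*)·0.0000)/1.16=4.1088; Δ=(5.7875−0.0000)/(27.5251−12.9024)=0.3958; B=V−Δ·S=-4.4023
Node (2,2) S=45.8752: V=(p*·35.3754+(1−p*)·5.7875)/1.16=25.9949; Δ=(35.3754−5.7875)/(58.7203−27.5251)=0.9485; B=V−Δ·S=-17.5168
Node (1,0) S=16.8000: V=(p*·4.1088+(1−p*)·0.0000)/1.16=2.9170; Δ=(4.1088−0.0000)/(21.5040−10.0800)=0.3597; B=V−Δ·S=-3.1254
Node (1,1) S=35.8400: V=(p*·25.9949+(1−p*)·4.1088)/1.16=19.0798; Δ=(25.9949−4.1088)/(45.8752−21.5040)=0.8980; B=V−Δ·S=-13.1055
Node (0,0) S=28.0000: V=(p*·19.0798+(1−p*)·2.9170)/1.16=13.9893; Δ=(19.0798−2.9170)/(35.8400−16.8000)=0.8489; B=V−Δ·S=-9.7796
Root portfolio cost Δ·28+B reproduces V0=13.9893.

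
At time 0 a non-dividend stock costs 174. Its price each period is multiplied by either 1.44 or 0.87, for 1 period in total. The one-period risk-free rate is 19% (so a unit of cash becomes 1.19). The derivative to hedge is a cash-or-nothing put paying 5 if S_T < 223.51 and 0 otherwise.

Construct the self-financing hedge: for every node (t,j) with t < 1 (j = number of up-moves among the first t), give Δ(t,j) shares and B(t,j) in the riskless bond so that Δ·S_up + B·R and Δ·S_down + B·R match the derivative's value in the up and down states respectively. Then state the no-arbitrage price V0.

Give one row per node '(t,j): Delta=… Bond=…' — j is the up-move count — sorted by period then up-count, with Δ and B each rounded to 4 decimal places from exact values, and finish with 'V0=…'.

Since d<R<u, set p* = (R−d)/(u−d) = 0.5614; price each node as the discounted p*-expectation of its children.
Payoff layer (t=1): V(1,0)=5.0000, V(1,1)=0.0000
  t=0,j=0: stock 174.0000 → up 250.5600 (V=0.0000), down 151.3800 (V=5.0000). Price 1.8428; hedge Δ=-0.0504, bond B=10.6148.
Root portfolio cost Δ·174+B reproduces V0=1.8428.

(0,0): Delta=-0.0504 Bond=10.6148
V0=1.8428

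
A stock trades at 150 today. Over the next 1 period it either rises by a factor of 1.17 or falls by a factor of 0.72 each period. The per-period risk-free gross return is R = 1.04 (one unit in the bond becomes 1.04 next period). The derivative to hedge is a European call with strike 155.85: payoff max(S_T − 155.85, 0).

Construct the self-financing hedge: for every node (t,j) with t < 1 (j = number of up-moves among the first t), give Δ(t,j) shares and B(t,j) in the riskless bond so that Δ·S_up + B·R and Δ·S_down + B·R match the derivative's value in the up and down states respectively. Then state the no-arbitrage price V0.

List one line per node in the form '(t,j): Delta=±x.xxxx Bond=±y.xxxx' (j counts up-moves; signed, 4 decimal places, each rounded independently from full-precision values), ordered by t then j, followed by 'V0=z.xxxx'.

(0,0): Delta=0.2911 Bond=-30.2308
V0=13.4359

No-arbitrage ⇒ martingale measure with p* = (R−d)/(u−d) = 0.7111.
Terminal payoffs: V(1,0)=0.0000, V(1,1)=19.6500
(0,0): S=150.0000. Δ = (V_up−V_dn)/(S_up−S_dn) = (19.6500−0.0000)/(175.5000−108.0000) = 0.2911. V = [p*·19.6500 + (1−p*)·0.0000]/1.04 = 13.4359. B = V − Δ·S = -30.2308.
Check: Δ(0,0)·S0 + B(0,0) = 13.4359 = V0.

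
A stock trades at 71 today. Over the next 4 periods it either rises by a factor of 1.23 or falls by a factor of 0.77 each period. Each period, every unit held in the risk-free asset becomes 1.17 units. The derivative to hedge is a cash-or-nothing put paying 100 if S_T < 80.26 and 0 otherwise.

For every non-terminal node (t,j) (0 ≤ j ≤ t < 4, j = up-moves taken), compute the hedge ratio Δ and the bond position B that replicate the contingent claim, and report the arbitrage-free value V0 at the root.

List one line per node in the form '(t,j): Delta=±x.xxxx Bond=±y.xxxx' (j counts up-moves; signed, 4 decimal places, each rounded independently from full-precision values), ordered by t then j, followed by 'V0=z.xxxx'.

(0,0): Delta=-0.5656 Bond=44.7073
(1,0): Delta=-2.1965 Bond=141.4648
(1,1): Delta=-0.4125 Bond=38.9340
(2,0): Delta=0.0000 Bond=73.0514
(2,1): Delta=-2.4027 Bond=179.3832
(2,2): Delta=-0.2256 Bond=25.4782
(3,0): Delta=0.0000 Bond=85.4701
(3,1): Delta=0.0000 Bond=85.4701
(3,2): Delta=-2.6283 Bond=228.5396
(3,3): Delta=0.0000 Bond=0.0000
V0=4.5464

Since d<R<u, set p* = (R−d)/(u−d) = 0.8696; price each node as the discounted p*-expectation of its children.
Terminal payoffs: V(4,0)=100.0000, V(4,1)=100.0000, V(4,2)=100.0000, V(4,3)=0.0000, V(4,4)=0.0000
(3,0): S=32.4138. Δ = (V_up−V_dn)/(S_up−S_dn) = (100.0000−100.0000)/(39.8690−24.9587) = 0.0000. V = [p*·100.0000 + (1−p*)·100.0000]/1.17 = 85.4701. B = V − Δ·S = 85.4701.
(3,1): S=51.7780. Δ = (V_up−V_dn)/(S_up−S_dn) = (100.0000−100.0000)/(63.6869−39.8690) = 0.0000. V = [p*·100.0000 + (1−p*)·100.0000]/1.17 = 85.4701. B = V − Δ·S = 85.4701.
(3,2): S=82.7102. Δ = (V_up−V_dn)/(S_up−S_dn) = (0.0000−100.0000)/(101.7336−63.6869) = -2.6283. V = [p*·0.0000 + (1−p*)·100.0000]/1.17 = 11.1483. B = V − Δ·S = 228.5396.
(3,3): S=132.1216. Δ = (V_up−V_dn)/(S_up−S_dn) = (0.0000−0.0000)/(162.5095−101.7336) = 0.0000. V = [p*·0.0000 + (1−p*)·0.0000]/1.17 = 0.0000. B = V − Δ·S = 0.0000.
(2,0): S=42.0959. Δ = (V_up−V_dn)/(S_up−S_dn) = (85.4701−85.4701)/(51.7780−32.4138) = 0.0000. V = [p*·85.4701 + (1−p*)·85.4701]/1.17 = 73.0514. B = V − Δ·S = 73.0514.
(2,1): S=67.2441. Δ = (V_up−V_dn)/(S_up−S_dn) = (11.1483−85.4701)/(82.7102−51.7780) = -2.4027. V = [p*·11.1483 + (1−p*)·85.4701]/1.17 = 17.8140. B = V − Δ·S = 179.3832.
(2,2): S=107.4159. Δ = (V_up−V_dn)/(S_up−S_dn) = (0.0000−11.1483)/(132.1216−82.7102) = -0.2256. V = [p*·0.0000 + (1−p*)·11.1483]/1.17 = 1.2428. B = V − Δ·S = 25.4782.
(1,0): S=54.6700. Δ = (V_up−V_dn)/(S_up−S_dn) = (17.8140−73.0514)/(67.2441−42.0959) = -2.1965. V = [p*·17.8140 + (1−p*)·73.0514]/1.17 = 21.3837. B = V − Δ·S = 141.4648.
(1,1): S=87.3300. Δ = (V_up−V_dn)/(S_up−S_dn) = (1.2428−17.8140)/(107.4159−67.2441) = -0.4125. V = [p*·1.2428 + (1−p*)·17.8140]/1.17 = 2.9097. B = V − Δ·S = 38.9340.
(0,0): S=71.0000. Δ = (V_up−V_dn)/(S_up−S_dn) = (2.9097−21.3837)/(87.3300−54.6700) = -0.5656. V = [p*·2.9097 + (1−p*)·21.3837]/1.17 = 4.5464. B = V − Δ·S = 44.7073.
Root portfolio cost Δ·71+B reproduces V0=4.5464.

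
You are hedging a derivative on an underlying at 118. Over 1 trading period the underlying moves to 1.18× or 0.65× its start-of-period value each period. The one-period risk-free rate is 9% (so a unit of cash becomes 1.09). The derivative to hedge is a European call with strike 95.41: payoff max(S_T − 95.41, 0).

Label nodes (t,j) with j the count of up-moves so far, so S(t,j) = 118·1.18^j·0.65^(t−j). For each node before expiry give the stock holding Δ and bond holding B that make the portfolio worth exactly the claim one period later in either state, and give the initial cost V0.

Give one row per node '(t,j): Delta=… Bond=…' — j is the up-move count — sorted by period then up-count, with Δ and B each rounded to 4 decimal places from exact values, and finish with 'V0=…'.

(0,0): Delta=0.7008 Bond=-49.3154
V0=33.3827

Since d<R<u, set p* = (R−d)/(u−d) = 0.8302; price each node as the discounted p*-expectation of its children.
At expiry t=1: V(1,0)=0.0000, V(1,1)=43.8300
  t=0,j=0: stock 118.0000 → up 139.2400 (V=43.8300), down 76.7000 (V=0.0000). Price 33.3827; hedge Δ=0.7008, bond B=-49.3154.
Self-financing check: at every node Δ·S+B equals the discounted successor values.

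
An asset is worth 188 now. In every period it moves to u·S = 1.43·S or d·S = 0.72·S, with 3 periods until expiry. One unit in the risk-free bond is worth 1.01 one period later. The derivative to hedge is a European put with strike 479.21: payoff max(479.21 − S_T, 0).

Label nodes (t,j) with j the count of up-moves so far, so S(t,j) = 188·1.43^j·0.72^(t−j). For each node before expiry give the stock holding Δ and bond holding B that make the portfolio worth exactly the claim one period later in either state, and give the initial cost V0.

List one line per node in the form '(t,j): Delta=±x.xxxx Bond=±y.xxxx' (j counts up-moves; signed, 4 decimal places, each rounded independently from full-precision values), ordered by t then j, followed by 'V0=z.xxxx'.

(0,0): Delta=-0.9136 Bond=453.5333
(1,0): Delta=-1.0000 Bond=469.7677
(1,1): Delta=-0.8505 Bond=441.1251
(2,0): Delta=-1.0000 Bond=474.4653
(2,1): Delta=-1.0000 Bond=474.4653
(2,2): Delta=-0.7416 Bond=403.6392
V0=281.7820

Under the risk-neutral measure, an up-move has probability p* = (R−d)/(u−d) = 0.4085 and values discount at R = 1.01.
Terminal values V(3,·): V(3,0)=409.0394, V(3,1)=339.8433, V(3,2)=202.4123, V(3,3)=0.0000
  t=2,j=0: stock 97.4592 → up 139.3667 (V=339.8433), down 70.1706 (V=409.0394). Price 377.0061; hedge Δ=-1.0000, bond B=474.4653.
  t=2,j=1: stock 193.5648 → up 276.7977 (V=202.4123), down 139.3667 (V=339.8433). Price 280.9005; hedge Δ=-1.0000, bond B=474.4653.
  t=2,j=2: stock 384.4412 → up 549.7509 (V=0.0000), down 276.7977 (V=202.4123). Price 118.5514; hedge Δ=-0.7416, bond B=403.6392.
  t=1,j=0: stock 135.3600 → up 193.5648 (V=280.9005), down 97.4592 (V=377.0061). Price 334.4077; hedge Δ=-1.0000, bond B=469.7677.
  t=1,j=1: stock 268.8400 → up 384.4412 (V=118.5514), down 193.5648 (V=280.9005). Price 212.4643; hedge Δ=-0.8505, bond B=441.1251.
  t=0,j=0: stock 188.0000 → up 268.8400 (V=212.4643), down 135.3600 (V=334.4077). Price 281.7820; hedge Δ=-0.9136, bond B=453.5333.
Self-financing check: at every node Δ·S+B equals the discounted successor values.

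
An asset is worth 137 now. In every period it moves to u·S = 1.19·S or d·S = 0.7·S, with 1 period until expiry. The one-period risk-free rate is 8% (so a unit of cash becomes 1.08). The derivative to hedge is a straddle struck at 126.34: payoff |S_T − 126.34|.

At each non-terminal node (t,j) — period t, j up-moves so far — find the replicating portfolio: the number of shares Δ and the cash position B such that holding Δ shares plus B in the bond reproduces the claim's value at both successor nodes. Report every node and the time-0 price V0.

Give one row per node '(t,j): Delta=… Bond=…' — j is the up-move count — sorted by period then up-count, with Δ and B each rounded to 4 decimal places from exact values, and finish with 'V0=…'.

Under the risk-neutral measure, an up-move has probability p* = (R−d)/(u−d) = 0.7755 and values discount at R = 1.08.
Terminal values V(1,·): V(1,0)=30.4400, V(1,1)=36.6900
Node (0,0) S=137.0000: V=(p*·36.6900+(1−p*)·30.4400)/1.08=32.6731; Δ=(36.6900−30.4400)/(163.0300−95.9000)=0.0931; B=V−Δ·S=19.9180
Check: Δ(0,0)·S0 + B(0,0) = 32.6731 = V0.

(0,0): Delta=0.0931 Bond=19.9180
V0=32.6731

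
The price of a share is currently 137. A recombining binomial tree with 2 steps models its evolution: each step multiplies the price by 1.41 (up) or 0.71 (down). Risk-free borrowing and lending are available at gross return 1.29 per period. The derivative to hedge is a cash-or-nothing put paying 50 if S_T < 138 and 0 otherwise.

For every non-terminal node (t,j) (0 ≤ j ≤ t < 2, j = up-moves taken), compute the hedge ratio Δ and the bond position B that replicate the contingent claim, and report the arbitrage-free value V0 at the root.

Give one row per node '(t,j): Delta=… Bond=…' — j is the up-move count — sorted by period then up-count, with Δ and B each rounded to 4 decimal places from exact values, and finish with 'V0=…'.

Since d<R<u, set p* = (R−d)/(u−d) = 0.8286; price each node as the discounted p*-expectation of its children.
Terminal payoffs: V(2,0)=50.0000, V(2,1)=50.0000, V(2,2)=0.0000
Node (1,0) S=97.2700: V=(p*·50.0000+(1−p*)·50.0000)/1.29=38.7597; Δ=(50.0000−50.0000)/(137.1507−69.0617)=0.0000; B=V−Δ·S=38.7597
Node (1,1) S=193.1700: V=(p*·0.0000+(1−p*)·50.0000)/1.29=6.6445; Δ=(0.0000−50.0000)/(272.3697−137.1507)=-0.3698; B=V−Δ·S=78.0731
Node (0,0) S=137.0000: V=(p*·6.6445+(1−p*)·38.7597)/1.29=9.4186; Δ=(6.6445−38.7597)/(193.1700−97.2700)=-0.3349; B=V−Δ·S=55.2974
The time-0 hedge costs 9.4186, which is the no-arbitrage price.

(0,0): Delta=-0.3349 Bond=55.2974
(1,0): Delta=0.0000 Bond=38.7597
(1,1): Delta=-0.3698 Bond=78.0731
V0=9.4186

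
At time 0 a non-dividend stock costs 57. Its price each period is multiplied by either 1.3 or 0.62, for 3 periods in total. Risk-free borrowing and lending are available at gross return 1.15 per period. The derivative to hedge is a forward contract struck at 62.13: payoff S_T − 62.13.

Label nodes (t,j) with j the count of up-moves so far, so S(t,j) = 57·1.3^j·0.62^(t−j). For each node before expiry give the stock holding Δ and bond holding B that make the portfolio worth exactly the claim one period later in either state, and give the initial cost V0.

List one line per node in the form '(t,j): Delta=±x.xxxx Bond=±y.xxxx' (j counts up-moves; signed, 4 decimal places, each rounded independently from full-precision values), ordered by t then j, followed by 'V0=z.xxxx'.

No-arbitrage ⇒ martingale measure with p* = (R−d)/(u−d) = 0.7794.
Terminal values V(3,·): V(3,0)=-48.5453, V(3,1)=-33.6460, V(3,2)=-2.4054, V(3,3)=63.0990
Node (2,0) S=21.9108: V=(p*·-33.6460+(1−p*)·-48.5453)/1.15=-32.1153; Δ=(-33.6460−-48.5453)/(28.4840−13.5847)=1.0000; B=V−Δ·S=-54.0261
Node (2,1) S=45.9420: V=(p*·-2.4054+(1−p*)·-33.6460)/1.15=-8.0841; Δ=(-2.4054−-33.6460)/(59.7246−28.4840)=1.0000; B=V−Δ·S=-54.0261
Node (2,2) S=96.3300: V=(p*·63.0990+(1−p*)·-2.4054)/1.15=42.3039; Δ=(63.0990−-2.4054)/(125.2290−59.7246)=1.0000; B=V−Δ·S=-54.0261
Node (1,0) S=35.3400: V=(p*·-8.0841+(1−p*)·-32.1153)/1.15=-11.6392; Δ=(-8.0841−-32.1153)/(45.9420−21.9108)=1.0000; B=V−Δ·S=-46.9792
Node (1,1) S=74.1000: V=(p*·42.3039+(1−p*)·-8.0841)/1.15=27.1208; Δ=(42.3039−-8.0841)/(96.3300−45.9420)=1.0000; B=V−Δ·S=-46.9792
Node (0,0) S=57.0000: V=(p*·27.1208+(1−p*)·-11.6392)/1.15=16.1485; Δ=(27.1208−-11.6392)/(74.1000−35.3400)=1.0000; B=V−Δ·S=-40.8515
Each (Δ,B) replicates both successor values, so the strategy is self-financing and V0 is arbitrage-free.

(0,0): Delta=1.0000 Bond=-40.8515
(1,0): Delta=1.0000 Bond=-46.9792
(1,1): Delta=1.0000 Bond=-46.9792
(2,0): Delta=1.0000 Bond=-54.0261
(2,1): Delta=1.0000 Bond=-54.0261
(2,2): Delta=1.0000 Bond=-54.0261
V0=16.1485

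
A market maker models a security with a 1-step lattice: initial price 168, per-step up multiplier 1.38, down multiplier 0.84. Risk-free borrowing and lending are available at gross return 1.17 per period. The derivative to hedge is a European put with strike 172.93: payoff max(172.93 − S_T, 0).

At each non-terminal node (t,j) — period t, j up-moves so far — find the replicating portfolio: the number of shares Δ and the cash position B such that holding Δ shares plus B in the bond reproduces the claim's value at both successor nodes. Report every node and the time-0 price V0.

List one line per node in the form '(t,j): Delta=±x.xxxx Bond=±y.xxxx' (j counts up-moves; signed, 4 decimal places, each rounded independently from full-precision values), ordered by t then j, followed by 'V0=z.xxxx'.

(0,0): Delta=-0.3506 Bond=69.4805
V0=10.5731

Risk-neutral probability p* = (R−d)/(u−d) = (1.17−0.84)/(1.38−0.84) = 0.6111.
At expiry t=1: V(1,0)=31.8100, V(1,1)=0.0000
(0,0): S=168.0000. Δ = (V_up−V_dn)/(S_up−S_dn) = (0.0000−31.8100)/(231.8400−141.1200) = -0.3506. V = [p*·0.0000 + (1−p*)·31.8100]/1.17 = 10.5731. B = V − Δ·S = 69.4805.
Self-financing check: at every node Δ·S+B equals the discounted successor values.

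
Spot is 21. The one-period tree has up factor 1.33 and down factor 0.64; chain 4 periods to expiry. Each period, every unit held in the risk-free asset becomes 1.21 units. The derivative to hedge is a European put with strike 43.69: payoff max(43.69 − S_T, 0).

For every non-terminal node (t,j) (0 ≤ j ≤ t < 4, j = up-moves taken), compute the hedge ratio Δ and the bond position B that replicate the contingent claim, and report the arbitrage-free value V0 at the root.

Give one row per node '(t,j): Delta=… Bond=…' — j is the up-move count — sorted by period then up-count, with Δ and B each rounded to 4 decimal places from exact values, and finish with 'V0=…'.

(0,0): Delta=-0.5164 Bond=15.0106
(1,0): Delta=-1.0000 Bond=24.6619
(1,1): Delta=-0.4674 Bond=16.7945
(2,0): Delta=-1.0000 Bond=29.8409
(2,1): Delta=-1.0000 Bond=29.8409
(2,2): Delta=-0.4135 Bond=18.3173
(3,0): Delta=-1.0000 Bond=36.1074
(3,1): Delta=-1.0000 Bond=36.1074
(3,2): Delta=-1.0000 Bond=36.1074
(3,3): Delta=-0.3541 Bond=19.2285
V0=4.1654

The replicating-portfolio and risk-neutral prices coincide; use p* = (1.21−0.64)/(1.33−0.64) = 0.8261 for the latter.
Terminal values V(4,·): V(4,0)=40.1668, V(4,1)=36.3683, V(4,2)=28.4746, V(4,3)=12.0706, V(4,4)=0.0000
Node (3,0) S=5.5050: V=(p*·36.3683+(1−p*)·40.1668)/1.21=30.6024; Δ=(36.3683−40.1668)/(7.3217−3.5232)=-1.0000; B=V−Δ·S=36.1074
Node (3,1) S=11.4401: V=(p*·28.4746+(1−p*)·36.3683)/1.21=24.6673; Δ=(28.4746−36.3683)/(15.2154−7.3217)=-1.0000; B=V−Δ·S=36.1074
Node (3,2) S=23.7740: V=(p*·12.0706+(1−p*)·28.4746)/1.21=12.3334; Δ=(12.0706−28.4746)/(31.6194−15.2154)=-1.0000; B=V−Δ·S=36.1074
Node (3,3) S=49.4054: V=(p*·0.0000+(1−p*)·12.0706)/1.21=1.7349; Δ=(0.0000−12.0706)/(65.7092−31.6194)=-0.3541; B=V−Δ·S=19.2285
Node (2,0) S=8.6016: V=(p*·24.6673+(1−p*)·30.6024)/1.21=21.2393; Δ=(24.6673−30.6024)/(11.4401−5.5050)=-1.0000; B=V−Δ·S=29.8409
Node (2,1) S=17.8752: V=(p*·12.3334+(1−p*)·24.6673)/1.21=11.9657; Δ=(12.3334−24.6673)/(23.7740−11.4401)=-1.0000; B=V−Δ·S=29.8409
Node (2,2) S=37.1469: V=(p*·1.7349+(1−p*)·12.3334)/1.21=2.9571; Δ=(1.7349−12.3334)/(49.4054−23.7740)=-0.4135; B=V−Δ·S=18.3173
Node (1,0) S=13.4400: V=(p*·11.9657+(1−p*)·21.2393)/1.21=11.2219; Δ=(11.9657−21.2393)/(17.8752−8.6016)=-1.0000; B=V−Δ·S=24.6619
Node (1,1) S=27.9300: V=(p*·2.9571+(1−p*)·11.9657)/1.21=3.7387; Δ=(2.9571−11.9657)/(37.1469−17.8752)=-0.4674; B=V−Δ·S=16.7945
Node (0,0) S=21.0000: V=(p*·3.7387+(1−p*)·11.2219)/1.21=4.1654; Δ=(3.7387−11.2219)/(27.9300−13.4400)=-0.5164; B=V−Δ·S=15.0106
Root portfolio cost Δ·21+B reproduces V0=4.1654.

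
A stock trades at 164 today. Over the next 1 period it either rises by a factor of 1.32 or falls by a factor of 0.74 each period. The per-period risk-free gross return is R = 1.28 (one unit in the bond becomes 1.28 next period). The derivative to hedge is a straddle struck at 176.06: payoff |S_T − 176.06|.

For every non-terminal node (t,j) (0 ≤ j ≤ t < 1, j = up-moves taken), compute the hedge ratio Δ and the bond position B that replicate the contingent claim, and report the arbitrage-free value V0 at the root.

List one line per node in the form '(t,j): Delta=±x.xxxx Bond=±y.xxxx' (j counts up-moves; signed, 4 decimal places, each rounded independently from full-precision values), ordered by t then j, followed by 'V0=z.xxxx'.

(0,0): Delta=-0.1501 Bond=56.9682
V0=32.3475

Risk-neutral probability p* = (R−d)/(u−d) = (1.28−0.74)/(1.32−0.74) = 0.9310.
Terminal values V(1,·): V(1,0)=54.7000, V(1,1)=40.4200
  t=0,j=0: stock 164.0000 → up 216.4800 (V=40.4200), down 121.3600 (V=54.7000). Price 32.3475; hedge Δ=-0.1501, bond B=56.9682.
Self-financing check: at every node Δ·S+B equals the discounted successor values.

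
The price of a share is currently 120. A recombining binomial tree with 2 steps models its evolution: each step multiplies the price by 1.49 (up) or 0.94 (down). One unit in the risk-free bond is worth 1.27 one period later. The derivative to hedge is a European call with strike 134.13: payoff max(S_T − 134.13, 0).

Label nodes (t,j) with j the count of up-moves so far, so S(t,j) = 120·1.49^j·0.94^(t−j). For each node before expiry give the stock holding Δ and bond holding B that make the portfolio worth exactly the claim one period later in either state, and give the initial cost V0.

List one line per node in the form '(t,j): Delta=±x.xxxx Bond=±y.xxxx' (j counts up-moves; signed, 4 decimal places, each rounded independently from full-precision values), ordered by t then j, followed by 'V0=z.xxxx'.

(0,0): Delta=0.8659 Bond=-64.2830
(1,0): Delta=0.5471 Bond=-45.6771
(1,1): Delta=1.0000 Bond=-105.6142
V0=39.6266

Risk-neutral probability p* = (R−d)/(u−d) = (1.27−0.94)/(1.49−0.94) = 0.6000.
At expiry t=2: V(2,0)=0.0000, V(2,1)=33.9420, V(2,2)=132.2820
  t=1,j=0: stock 112.8000 → up 168.0720 (V=33.9420), down 106.0320 (V=0.0000). Price 16.0356; hedge Δ=0.5471, bond B=-45.6771.
  t=1,j=1: stock 178.8000 → up 266.4120 (V=132.2820), down 168.0720 (V=33.9420). Price 73.1858; hedge Δ=1.0000, bond B=-105.6142.
  t=0,j=0: stock 120.0000 → up 178.8000 (V=73.1858), down 112.8000 (V=16.0356). Price 39.6266; hedge Δ=0.8659, bond B=-64.2830.
Check: Δ(0,0)·S0 + B(0,0) = 39.6266 = V0.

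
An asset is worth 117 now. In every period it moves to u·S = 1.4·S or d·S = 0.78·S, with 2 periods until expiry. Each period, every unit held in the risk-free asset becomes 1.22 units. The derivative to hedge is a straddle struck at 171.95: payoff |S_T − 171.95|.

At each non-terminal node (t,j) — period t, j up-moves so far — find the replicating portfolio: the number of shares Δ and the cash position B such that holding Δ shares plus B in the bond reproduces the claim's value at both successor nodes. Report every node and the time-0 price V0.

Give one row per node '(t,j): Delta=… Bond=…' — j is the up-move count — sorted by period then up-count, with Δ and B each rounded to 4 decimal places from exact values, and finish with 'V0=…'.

(0,0): Delta=-0.0799 Bond=46.6997
(1,0): Delta=-1.0000 Bond=140.9426
(1,1): Delta=0.1298 Bond=22.6227
V0=37.3522

No-arbitrage ⇒ martingale measure with p* = (R−d)/(u−d) = 0.7097.
At expiry t=2: V(2,0)=100.7672, V(2,1)=44.1860, V(2,2)=57.3700
  t=1,j=0: stock 91.2600 → up 127.7640 (V=44.1860), down 71.1828 (V=100.7672). Price 49.6826; hedge Δ=-1.0000, bond B=140.9426.
  t=1,j=1: stock 163.8000 → up 229.3200 (V=57.3700), down 127.7640 (V=44.1860). Price 43.8872; hedge Δ=0.1298, bond B=22.6227.
  t=0,j=0: stock 117.0000 → up 163.8000 (V=43.8872), down 91.2600 (V=49.6826). Price 37.3522; hedge Δ=-0.0799, bond B=46.6997.
Root portfolio cost Δ·117+B reproduces V0=37.3522.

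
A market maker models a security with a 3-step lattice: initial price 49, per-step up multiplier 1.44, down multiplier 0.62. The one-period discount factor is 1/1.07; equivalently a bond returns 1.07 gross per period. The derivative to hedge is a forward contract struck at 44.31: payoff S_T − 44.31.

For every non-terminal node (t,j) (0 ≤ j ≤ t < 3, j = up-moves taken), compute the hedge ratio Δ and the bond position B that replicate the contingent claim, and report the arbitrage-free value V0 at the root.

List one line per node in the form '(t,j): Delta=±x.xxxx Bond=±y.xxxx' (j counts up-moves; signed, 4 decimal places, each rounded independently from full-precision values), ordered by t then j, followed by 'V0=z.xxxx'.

No-arbitrage ⇒ martingale measure with p* = (R−d)/(u−d) = 0.5488.
Terminal values V(3,·): V(3,0)=-32.6319, V(3,1)=-17.1867, V(3,2)=18.6860, V(3,3)=102.0032
  t=2,j=0: stock 18.8356 → up 27.1233 (V=-17.1867), down 11.6781 (V=-32.6319). Price -22.5756; hedge Δ=1.0000, bond B=-41.4112.
  t=2,j=1: stock 43.7472 → up 62.9960 (V=18.6860), down 27.1233 (V=-17.1867). Price 2.3360; hedge Δ=1.0000, bond B=-41.4112.
  t=2,j=2: stock 101.6064 → up 146.3132 (V=102.0032), down 62.9960 (V=18.6860). Price 60.1952; hedge Δ=1.0000, bond B=-41.4112.
  t=1,j=0: stock 30.3800 → up 43.7472 (V=2.3360), down 18.8356 (V=-22.5756). Price -8.3221; hedge Δ=1.0000, bond B=-38.7021.
  t=1,j=1: stock 70.5600 → up 101.6064 (V=60.1952), down 43.7472 (V=2.3360). Price 31.8579; hedge Δ=1.0000, bond B=-38.7021.
  t=0,j=0: stock 49.0000 → up 70.5600 (V=31.8579), down 30.3800 (V=-8.3221). Price 12.8298; hedge Δ=1.0000, bond B=-36.1702.
Self-financing check: at every node Δ·S+B equals the discounted successor values.

(0,0): Delta=1.0000 Bond=-36.1702
(1,0): Delta=1.0000 Bond=-38.7021
(1,1): Delta=1.0000 Bond=-38.7021
(2,0): Delta=1.0000 Bond=-41.4112
(2,1): Delta=1.0000 Bond=-41.4112
(2,2): Delta=1.0000 Bond=-41.4112
V0=12.8298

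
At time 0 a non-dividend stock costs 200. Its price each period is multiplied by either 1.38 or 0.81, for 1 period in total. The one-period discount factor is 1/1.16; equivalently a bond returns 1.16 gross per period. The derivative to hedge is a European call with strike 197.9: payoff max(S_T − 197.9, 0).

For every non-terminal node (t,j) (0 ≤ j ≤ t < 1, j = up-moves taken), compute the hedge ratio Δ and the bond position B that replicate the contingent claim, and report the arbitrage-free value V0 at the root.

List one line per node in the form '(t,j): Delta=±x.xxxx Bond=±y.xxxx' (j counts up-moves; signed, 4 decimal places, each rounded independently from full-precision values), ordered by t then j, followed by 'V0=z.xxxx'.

Risk-neutral probability p* = (R−d)/(u−d) = (1.16−0.81)/(1.38−0.81) = 0.6140.
At expiry t=1: V(1,0)=0.0000, V(1,1)=78.1000
Node (0,0) S=200.0000: V=(p*·78.1000+(1−p*)·0.0000)/1.16=41.3415; Δ=(78.1000−0.0000)/(276.0000−162.0000)=0.6851; B=V−Δ·S=-95.6760
The time-0 hedge costs 41.3415, which is the no-arbitrage price.

(0,0): Delta=0.6851 Bond=-95.6760
V0=41.3415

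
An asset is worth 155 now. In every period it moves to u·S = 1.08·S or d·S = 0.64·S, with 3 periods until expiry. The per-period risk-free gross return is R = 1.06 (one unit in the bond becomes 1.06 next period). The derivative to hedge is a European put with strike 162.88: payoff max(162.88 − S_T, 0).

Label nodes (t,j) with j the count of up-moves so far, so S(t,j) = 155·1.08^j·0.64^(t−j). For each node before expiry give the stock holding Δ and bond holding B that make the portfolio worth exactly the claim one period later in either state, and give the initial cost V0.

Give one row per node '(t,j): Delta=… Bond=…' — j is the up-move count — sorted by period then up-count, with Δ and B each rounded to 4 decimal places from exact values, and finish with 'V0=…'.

(0,0): Delta=-0.6150 Bond=100.7311
(1,0): Delta=-1.0000 Bond=144.9626
(1,1): Delta=-0.6042 Bond=104.9565
(2,0): Delta=-1.0000 Bond=153.6604
(2,1): Delta=-1.0000 Bond=153.6604
(2,2): Delta=-0.5930 Bond=109.2345
V0=5.3993

The replicating-portfolio and risk-neutral prices coincide; use p* = (1.06−0.64)/(1.08−0.64) = 0.9545 for the latter.
Terminal values V(3,·): V(3,0)=122.2477, V(3,1)=94.3130, V(3,2)=47.1731, V(3,3)=0.0000
(2,0): S=63.4880. Δ = (V_up−V_dn)/(S_up−S_dn) = (94.3130−122.2477)/(68.5670−40.6323) = -1.0000. V = [p*·94.3130 + (1−p*)·122.2477]/1.06 = 90.1724. B = V − Δ·S = 153.6604.
(2,1): S=107.1360. Δ = (V_up−V_dn)/(S_up−S_dn) = (47.1731−94.3130)/(115.7069−68.5670) = -1.0000. V = [p*·47.1731 + (1−p*)·94.3130]/1.06 = 46.5244. B = V − Δ·S = 153.6604.
(2,2): S=180.7920. Δ = (V_up−V_dn)/(S_up−S_dn) = (0.0000−47.1731)/(195.2554−115.7069) = -0.5930. V = [p*·0.0000 + (1−p*)·47.1731]/1.06 = 2.0229. B = V − Δ·S = 109.2345.
(1,0): S=99.2000. Δ = (V_up−V_dn)/(S_up−S_dn) = (46.5244−90.1724)/(107.1360−63.4880) = -1.0000. V = [p*·46.5244 + (1−p*)·90.1724]/1.06 = 45.7626. B = V − Δ·S = 144.9626.
(1,1): S=167.4000. Δ = (V_up−V_dn)/(S_up−S_dn) = (2.0229−46.5244)/(180.7920−107.1360) = -0.6042. V = [p*·2.0229 + (1−p*)·46.5244]/1.06 = 3.8167. B = V − Δ·S = 104.9565.
(0,0): S=155.0000. Δ = (V_up−V_dn)/(S_up−S_dn) = (3.8167−45.7626)/(167.4000−99.2000) = -0.6150. V = [p*·3.8167 + (1−p*)·45.7626]/1.06 = 5.3993. B = V − Δ·S = 100.7311.
The time-0 hedge costs 5.3993, which is the no-arbitrage price.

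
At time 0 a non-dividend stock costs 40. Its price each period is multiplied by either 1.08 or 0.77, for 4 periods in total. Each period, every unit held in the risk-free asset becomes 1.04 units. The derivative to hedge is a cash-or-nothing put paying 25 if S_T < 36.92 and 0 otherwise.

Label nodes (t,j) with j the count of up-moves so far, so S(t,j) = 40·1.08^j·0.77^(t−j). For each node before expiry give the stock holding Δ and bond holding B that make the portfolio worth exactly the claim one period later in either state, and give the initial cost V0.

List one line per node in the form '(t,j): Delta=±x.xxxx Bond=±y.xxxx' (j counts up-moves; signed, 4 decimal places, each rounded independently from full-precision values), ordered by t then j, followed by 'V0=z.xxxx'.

Under the risk-neutral measure, an up-move has probability p* = (R−d)/(u−d) = 0.8710 and values discount at R = 1.04.
At expiry t=4: V(4,0)=25.0000, V(4,1)=25.0000, V(4,2)=25.0000, V(4,3)=0.0000, V(4,4)=0.0000
  t=3,j=0: stock 18.2613 → up 19.7222 (V=25.0000), down 14.0612 (V=25.0000). Price 24.0385; hedge Δ=0.0000, bond B=24.0385.
  t=3,j=1: stock 25.6133 → up 27.6623 (V=25.0000), down 19.7222 (V=25.0000). Price 24.0385; hedge Δ=0.0000, bond B=24.0385.
  t=3,j=2: stock 35.9251 → up 38.7991 (V=0.0000), down 27.6623 (V=25.0000). Price 3.1017; hedge Δ=-2.2448, bond B=83.7469.
  t=3,j=3: stock 50.3885 → up 54.4196 (V=0.0000), down 38.7991 (V=0.0000). Price 0.0000; hedge Δ=0.0000, bond B=0.0000.
  t=2,j=0: stock 23.7160 → up 25.6133 (V=24.0385), down 18.2613 (V=24.0385). Price 23.1139; hedge Δ=0.0000, bond B=23.1139.
  t=2,j=1: stock 33.2640 → up 35.9251 (V=3.1017), down 25.6133 (V=24.0385). Price 5.5800; hedge Δ=-2.0304, bond B=73.1179.
  t=2,j=2: stock 46.6560 → up 50.3885 (V=0.0000), down 35.9251 (V=3.1017). Price 0.3848; hedge Δ=-0.2145, bond B=10.3904.
  t=1,j=0: stock 30.8000 → up 33.2640 (V=5.5800), down 23.7160 (V=23.1139). Price 7.5408; hedge Δ=-1.8364, bond B=64.1017.
  t=1,j=1: stock 43.2000 → up 46.6560 (V=0.3848), down 33.2640 (V=5.5800). Price 1.0146; hedge Δ=-0.3879, bond B=17.7734.
  t=0,j=0: stock 40.0000 → up 43.2000 (V=1.0146), down 30.8000 (V=7.5408). Price 1.7853; hedge Δ=-0.5263, bond B=22.8377.
Root portfolio cost Δ·40+B reproduces V0=1.7853.

(0,0): Delta=-0.5263 Bond=22.8377
(1,0): Delta=-1.8364 Bond=64.1017
(1,1): Delta=-0.3879 Bond=17.7734
(2,0): Delta=0.0000 Bond=23.1139
(2,1): Delta=-2.0304 Bond=73.1179
(2,2): Delta=-0.2145 Bond=10.3904
(3,0): Delta=0.0000 Bond=24.0385
(3,1): Delta=0.0000 Bond=24.0385
(3,2): Delta=-2.2448 Bond=83.7469
(3,3): Delta=0.0000 Bond=0.0000
V0=1.7853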